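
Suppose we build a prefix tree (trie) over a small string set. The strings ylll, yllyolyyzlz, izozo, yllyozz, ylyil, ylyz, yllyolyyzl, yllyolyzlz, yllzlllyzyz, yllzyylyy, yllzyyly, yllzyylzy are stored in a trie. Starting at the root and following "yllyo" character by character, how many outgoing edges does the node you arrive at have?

Walk "yllyo" from the root, arriving at one node.
Characters that immediately follow "yllyo" among the stored strings: {l, z}.
That node has 2 child edges.

2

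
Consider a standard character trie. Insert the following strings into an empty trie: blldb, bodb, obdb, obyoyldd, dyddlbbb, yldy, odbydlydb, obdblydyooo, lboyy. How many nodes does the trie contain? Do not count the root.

For each word, the new-node count is its length minus the longest prefix already in the trie:
  "blldb" → 5 new (b, l, l, d, b)
  "bodb" → prefix "b" already present; 3 new (o, d, b)
  "obdb" → 4 new (o, b, d, b)
  "obyoyldd" → prefix "ob" already present; 6 new (y, o, y, l, d, d)
  "dyddlbbb" → 8 new (d, y, d, d, l, b, b, b)
  "yldy" → 4 new (y, l, d, y)
  "odbydlydb" → prefix "o" already present; 8 new (d, b, y, d, l, y, d, b)
  "obdblydyooo" → prefix "obdb" already present; 7 new (l, y, d, y, o, o, o)
  "lboyy" → 5 new (l, b, o, y, y)
Total nodes = 5 + 3 + 4 + 6 + 8 + 4 + 8 + 7 + 5 = 50

50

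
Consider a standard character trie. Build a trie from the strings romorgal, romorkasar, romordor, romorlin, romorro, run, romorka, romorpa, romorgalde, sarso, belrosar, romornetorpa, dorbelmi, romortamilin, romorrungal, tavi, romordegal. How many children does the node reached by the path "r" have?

Follow the path "r" to its node, then look at its outgoing edges.
Distinct next characters after "r": o, u.
That node has 2 child edges.

2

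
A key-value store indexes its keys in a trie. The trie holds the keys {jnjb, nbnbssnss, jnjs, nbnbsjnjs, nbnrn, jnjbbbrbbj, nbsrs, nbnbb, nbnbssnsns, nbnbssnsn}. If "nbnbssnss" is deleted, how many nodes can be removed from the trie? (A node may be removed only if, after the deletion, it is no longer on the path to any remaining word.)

Walk "nbnbssnss" from the leaf back toward the root, removing each node that no remaining word uses.
The suffix "s" (1 node) is used only by "nbnbssnss"; the node for "nbnbssns" still has the child "n", so pruning stops there.
Nodes removed: 1

1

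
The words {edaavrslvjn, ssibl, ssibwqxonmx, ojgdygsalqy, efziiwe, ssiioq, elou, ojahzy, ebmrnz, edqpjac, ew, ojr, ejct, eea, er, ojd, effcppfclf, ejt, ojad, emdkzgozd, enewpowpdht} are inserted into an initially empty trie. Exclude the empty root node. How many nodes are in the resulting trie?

Count nodes per top-level branch (shared prefixes stored once):
  'e'-branch (ebmrnz, edaavrslvjn, edqpjac, eea, effcppfclf, efziiwe, ejct, ejt, elou, emdkzgozd, enewpowpdht, er, ew): 64 nodes
  'o'-branch (ojad, ojahzy, ojd, ojgdygsalqy, ojr): 18 nodes
  's'-branch (ssibl, ssibwqxonmx, ssiioq): 15 nodes
Sum: 97

97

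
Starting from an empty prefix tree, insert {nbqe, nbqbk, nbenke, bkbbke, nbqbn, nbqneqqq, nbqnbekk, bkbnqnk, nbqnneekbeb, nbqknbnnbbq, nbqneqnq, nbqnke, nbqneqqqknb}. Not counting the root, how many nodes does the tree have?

Trace insertions, counting only characters that open a new branch:
  "nbqe" → 4 new (n, b, q, e)
  "nbqbk" → prefix "nbq" already present; 2 new (b, k)
  "nbenke" → prefix "nb" already present; 4 new (e, n, k, e)
  "bkbbke" → 6 new (b, k, b, b, k, e)
  "nbqbn" → prefix "nbqb" already present; 1 new (n)
  "nbqneqqq" → prefix "nbq" already present; 5 new (n, e, q, q, q)
  "nbqnbekk" → prefix "nbqn" already present; 4 new (b, e, k, k)
  "bkbnqnk" → prefix "bkb" already present; 4 new (n, q, n, k)
  "nbqnneekbeb" → prefix "nbqn" already present; 7 new (n, e, e, k, b, e, b)
  "nbqknbnnbbq" → prefix "nbq" already present; 8 new (k, n, b, n, n, b, b, q)
  "nbqneqnq" → prefix "nbqneq" already present; 2 new (n, q)
  "nbqnke" → prefix "nbqn" already present; 2 new (k, e)
  "nbqneqqqknb" → prefix "nbqneqqq" already present; 3 new (k, n, b)
Total nodes = 4 + 2 + 4 + 6 + 1 + 5 + 4 + 4 + 7 + 8 + 2 + 2 + 3 = 52

52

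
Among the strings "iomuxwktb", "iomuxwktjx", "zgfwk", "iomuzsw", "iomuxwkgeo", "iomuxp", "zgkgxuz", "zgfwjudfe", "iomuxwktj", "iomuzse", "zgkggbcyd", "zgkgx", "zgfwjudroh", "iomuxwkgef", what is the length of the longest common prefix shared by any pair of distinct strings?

Look for the deepest trie node that still has at least two words in its subtree.
e.g. "iomuxwkgef" and "iomuxwkgeo" share the prefix "iomuxwkge" of length 9; no pair shares a longer one.
Longest shared-prefix length: 9

9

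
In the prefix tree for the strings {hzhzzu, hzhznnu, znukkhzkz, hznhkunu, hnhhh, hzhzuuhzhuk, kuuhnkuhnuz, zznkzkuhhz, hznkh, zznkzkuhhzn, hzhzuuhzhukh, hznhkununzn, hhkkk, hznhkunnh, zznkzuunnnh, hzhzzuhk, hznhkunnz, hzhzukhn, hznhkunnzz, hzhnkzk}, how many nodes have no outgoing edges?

15

A leaf is a node with no children — equivalently, the end of a word that is not a proper prefix of any other stored word.
Those words: "hhkkk", "hnhhh", "hzhnkzk", "hzhznnu", "hzhzukhn", "hzhzuuhzhukh", "hzhzzuhk", "hznhkunnh", "hznhkunnzz", "hznhkununzn", "hznkh", "kuuhnkuhnuz", "znukkhzkz", "zznkzkuhhzn", "zznkzuunnnh"
Leaf count: 15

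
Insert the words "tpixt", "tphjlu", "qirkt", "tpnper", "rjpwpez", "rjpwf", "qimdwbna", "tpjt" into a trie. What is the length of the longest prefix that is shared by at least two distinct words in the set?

4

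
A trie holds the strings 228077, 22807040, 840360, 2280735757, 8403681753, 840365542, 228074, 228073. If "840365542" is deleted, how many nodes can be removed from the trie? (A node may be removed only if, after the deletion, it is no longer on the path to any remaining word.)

4

Walk "840365542" from the leaf back toward the root, removing each node that no remaining word uses.
The suffix "5542" (4 nodes) is used only by "840365542"; the node for "84036" still has the child "0", so pruning stops there.
Nodes removed: 4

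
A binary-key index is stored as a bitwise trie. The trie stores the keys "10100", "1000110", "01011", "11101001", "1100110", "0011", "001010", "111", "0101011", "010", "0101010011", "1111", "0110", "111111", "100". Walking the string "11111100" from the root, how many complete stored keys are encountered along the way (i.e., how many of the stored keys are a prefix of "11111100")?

3

Traverse "11111100" character by character; count nodes along the way that are marked as word ends.
Prefixes of the query that are stored words: "111", "1111", "111111"
Count: 3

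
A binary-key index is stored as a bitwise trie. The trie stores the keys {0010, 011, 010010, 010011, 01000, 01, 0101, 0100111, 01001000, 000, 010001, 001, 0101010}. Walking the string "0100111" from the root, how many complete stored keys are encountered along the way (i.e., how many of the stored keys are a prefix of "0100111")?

Check each prefix of "0100111" against the stored set — each match is an end-marker on the path.
Prefixes of the query that are stored words: "01", "010011", "0100111"
Count: 3

3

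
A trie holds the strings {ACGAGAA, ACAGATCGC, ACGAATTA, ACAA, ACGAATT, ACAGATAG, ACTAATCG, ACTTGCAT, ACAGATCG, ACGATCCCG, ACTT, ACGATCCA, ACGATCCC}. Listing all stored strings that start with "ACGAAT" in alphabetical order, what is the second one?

ACGAATTA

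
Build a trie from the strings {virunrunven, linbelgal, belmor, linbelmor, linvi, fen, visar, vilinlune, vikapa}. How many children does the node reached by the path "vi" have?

4

The children of the "vi" node are the distinct next characters among strings starting with "vi".
Distinct next characters after "vi": k, l, r, s.
That node has 4 child edges.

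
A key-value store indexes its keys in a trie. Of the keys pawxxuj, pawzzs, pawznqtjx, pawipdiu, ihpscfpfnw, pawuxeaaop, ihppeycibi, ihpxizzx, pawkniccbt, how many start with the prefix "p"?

6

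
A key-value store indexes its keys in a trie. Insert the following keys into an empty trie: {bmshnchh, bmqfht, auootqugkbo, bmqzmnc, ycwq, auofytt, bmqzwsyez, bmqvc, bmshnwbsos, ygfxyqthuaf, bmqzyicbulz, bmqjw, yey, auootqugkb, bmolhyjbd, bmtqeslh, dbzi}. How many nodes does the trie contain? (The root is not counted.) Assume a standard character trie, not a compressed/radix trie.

Count nodes per top-level branch (shared prefixes stored once):
  'a'-branch (auofytt, auootqugkb, auootqugkbo): 15 nodes
  'b'-branch (bmolhyjbd, bmqfht, bmqjw, bmqvc, bmqzmnc, bmqzwsyez, bmqzyicbulz, bmshnchh, bmshnwbsos, bmtqeslh): 50 nodes
  'd'-branch (dbzi): 4 nodes
  'y'-branch (ycwq, yey, ygfxyqthuaf): 16 nodes
Sum: 85

85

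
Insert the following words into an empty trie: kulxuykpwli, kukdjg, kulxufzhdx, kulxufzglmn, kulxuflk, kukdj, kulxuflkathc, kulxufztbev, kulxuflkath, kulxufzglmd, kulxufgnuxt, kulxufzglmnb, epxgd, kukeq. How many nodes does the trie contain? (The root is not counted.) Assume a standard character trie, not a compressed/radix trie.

Insert word by word; a character creates a node only if that edge doesn't already exist:
  "kulxuykpwli" → 11 new (k, u, l, x, u, y, k, p, w, l, i)
  "kukdjg" → prefix "ku" already present; 4 new (k, d, j, g)
  "kulxufzhdx" → prefix "kulxu" already present; 5 new (f, z, h, d, x)
  "kulxufzglmn" → prefix "kulxufz" already present; 4 new (g, l, m, n)
  "kulxuflk" → prefix "kulxuf" already present; 2 new (l, k)
  "kukdj" → prefix "kukdj" already present; 0 new (none)
  "kulxuflkathc" → prefix "kulxuflk" already present; 4 new (a, t, h, c)
  "kulxufztbev" → prefix "kulxufz" already present; 4 new (t, b, e, v)
  "kulxuflkath" → prefix "kulxuflkath" already present; 0 new (none)
  "kulxufzglmd" → prefix "kulxufzglm" already present; 1 new (d)
  "kulxufgnuxt" → prefix "kulxuf" already present; 5 new (g, n, u, x, t)
  "kulxufzglmnb" → prefix "kulxufzglmn" already present; 1 new (b)
  "epxgd" → 5 new (e, p, x, g, d)
  "kukeq" → prefix "kuk" already present; 2 new (e, q)
Total nodes = 11 + 4 + 5 + 4 + 2 + 0 + 4 + 4 + 0 + 1 + 5 + 1 + 5 + 2 = 48

48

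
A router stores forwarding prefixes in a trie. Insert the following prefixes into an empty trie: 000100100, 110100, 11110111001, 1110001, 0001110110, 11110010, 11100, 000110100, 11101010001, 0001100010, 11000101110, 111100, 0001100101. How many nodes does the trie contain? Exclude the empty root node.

63

Trace insertions, counting only characters that open a new branch:
  "000100100" → 9 new (0, 0, 0, 1, 0, 0, 1, 0, 0)
  "110100" → 6 new (1, 1, 0, 1, 0, 0)
  "11110111001" → prefix "11" already present; 9 new (1, 1, 0, 1, 1, 1, 0, 0, 1)
  "1110001" → prefix "111" already present; 4 new (0, 0, 0, 1)
  "0001110110" → prefix "0001" already present; 6 new (1, 1, 0, 1, 1, 0)
  "11110010" → prefix "11110" already present; 3 new (0, 1, 0)
  "11100" → prefix "11100" already present; 0 new (none)
  "000110100" → prefix "00011" already present; 4 new (0, 1, 0, 0)
  "11101010001" → prefix "1110" already present; 7 new (1, 0, 1, 0, 0, 0, 1)
  "0001100010" → prefix "000110" already present; 4 new (0, 0, 1, 0)
  "11000101110" → prefix "110" already present; 8 new (0, 0, 1, 0, 1, 1, 1, 0)
  "111100" → prefix "111100" already present; 0 new (none)
  "0001100101" → prefix "0001100" already present; 3 new (1, 0, 1)
Total nodes = 9 + 6 + 9 + 4 + 6 + 3 + 0 + 4 + 7 + 4 + 8 + 0 + 3 = 63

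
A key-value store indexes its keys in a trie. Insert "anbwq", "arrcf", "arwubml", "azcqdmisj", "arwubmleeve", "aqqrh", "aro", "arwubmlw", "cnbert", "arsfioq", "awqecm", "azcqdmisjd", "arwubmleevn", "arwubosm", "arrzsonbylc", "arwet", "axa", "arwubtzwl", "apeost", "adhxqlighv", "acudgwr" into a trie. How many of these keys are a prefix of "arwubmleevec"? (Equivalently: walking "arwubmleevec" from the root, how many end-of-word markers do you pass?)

2

Traverse "arwubmleevec" character by character; count nodes along the way that are marked as word ends.
Prefixes of the query that are stored words: "arwubml", "arwubmleeve"
Count: 2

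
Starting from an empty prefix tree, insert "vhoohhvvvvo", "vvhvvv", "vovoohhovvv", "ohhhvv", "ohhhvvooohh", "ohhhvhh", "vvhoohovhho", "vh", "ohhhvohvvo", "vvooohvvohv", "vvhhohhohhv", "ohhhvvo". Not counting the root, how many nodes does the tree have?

For each word, the new-node count is its length minus the longest prefix already in the trie:
  "vhoohhvvvvo" → 11 new (v, h, o, o, h, h, v, v, v, v, o)
  "vvhvvv" → prefix "v" already present; 5 new (v, h, v, v, v)
  "vovoohhovvv" → prefix "v" already present; 10 new (o, v, o, o, h, h, o, v, v, v)
  "ohhhvv" → 6 new (o, h, h, h, v, v)
  "ohhhvvooohh" → prefix "ohhhvv" already present; 5 new (o, o, o, h, h)
  "ohhhvhh" → prefix "ohhhv" already present; 2 new (h, h)
  "vvhoohovhho" → prefix "vvh" already present; 8 new (o, o, h, o, v, h, h, o)
  "vh" → prefix "vh" already present; 0 new (none)
  "ohhhvohvvo" → prefix "ohhhv" already present; 5 new (o, h, v, v, o)
  "vvooohvvohv" → prefix "vv" already present; 9 new (o, o, o, h, v, v, o, h, v)
  "vvhhohhohhv" → prefix "vvh" already present; 8 new (h, o, h, h, o, h, h, v)
  "ohhhvvo" → prefix "ohhhvvo" already present; 0 new (none)
Total nodes = 11 + 5 + 10 + 6 + 5 + 2 + 8 + 0 + 5 + 9 + 8 + 0 = 69

69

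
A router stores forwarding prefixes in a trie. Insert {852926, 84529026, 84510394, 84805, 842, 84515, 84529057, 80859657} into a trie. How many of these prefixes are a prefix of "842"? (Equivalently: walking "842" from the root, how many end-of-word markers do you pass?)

Check each prefix of "842" against the stored set — each match is an end-marker on the path.
Prefixes of the query that are stored words: "842"
Count: 1

1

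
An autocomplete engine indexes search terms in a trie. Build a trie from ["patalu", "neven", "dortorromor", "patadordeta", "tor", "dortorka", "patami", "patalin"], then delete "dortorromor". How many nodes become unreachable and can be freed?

After clearing the end-marker at "dortorromor", prune upward until reaching a node still needed by another word.
The suffix "romor" (5 nodes) is used only by "dortorromor"; the node for "dortor" still has the child "k", so pruning stops there.
Nodes removed: 5

5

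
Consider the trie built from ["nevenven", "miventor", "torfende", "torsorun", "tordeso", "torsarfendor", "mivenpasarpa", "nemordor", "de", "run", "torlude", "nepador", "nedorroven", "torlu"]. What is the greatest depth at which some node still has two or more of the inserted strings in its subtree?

5

Equivalently: take the maximum, over all pairs, of their longest common prefix length.
e.g. "mivenpasarpa" and "miventor" share the prefix "miven" of length 5; no pair shares a longer one.
Longest shared-prefix length: 5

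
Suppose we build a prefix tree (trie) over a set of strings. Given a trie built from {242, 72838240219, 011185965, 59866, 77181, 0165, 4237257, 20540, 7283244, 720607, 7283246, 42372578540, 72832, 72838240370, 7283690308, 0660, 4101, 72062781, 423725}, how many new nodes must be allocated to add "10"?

Nothing in the trie begins with "1"; the whole of "10" is new.
2 − 0 = 2 new nodes.

2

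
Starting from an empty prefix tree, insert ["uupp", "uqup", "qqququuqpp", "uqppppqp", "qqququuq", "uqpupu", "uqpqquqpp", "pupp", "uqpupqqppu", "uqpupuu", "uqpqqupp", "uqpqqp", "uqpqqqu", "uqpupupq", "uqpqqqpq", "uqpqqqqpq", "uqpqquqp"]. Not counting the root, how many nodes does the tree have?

For each word, the new-node count is its length minus the longest prefix already in the trie:
  "uupp" → 4 new (u, u, p, p)
  "uqup" → prefix "u" already present; 3 new (q, u, p)
  "qqququuqpp" → 10 new (q, q, q, u, q, u, u, q, p, p)
  "uqppppqp" → prefix "uq" already present; 6 new (p, p, p, p, q, p)
  "qqququuq" → prefix "qqququuq" already present; 0 new (none)
  "uqpupu" → prefix "uqp" already present; 3 new (u, p, u)
  "uqpqquqpp" → prefix "uqp" already present; 6 new (q, q, u, q, p, p)
  "pupp" → 4 new (p, u, p, p)
  "uqpupqqppu" → prefix "uqpup" already present; 5 new (q, q, p, p, u)
  "uqpupuu" → prefix "uqpupu" already present; 1 new (u)
  "uqpqqupp" → prefix "uqpqqu" already present; 2 new (p, p)
  "uqpqqp" → prefix "uqpqq" already present; 1 new (p)
  "uqpqqqu" → prefix "uqpqq" already present; 2 new (q, u)
  "uqpupupq" → prefix "uqpupu" already present; 2 new (p, q)
  "uqpqqqpq" → prefix "uqpqqq" already present; 2 new (p, q)
  "uqpqqqqpq" → prefix "uqpqqq" already present; 3 new (q, p, q)
  "uqpqquqp" → prefix "uqpqquqp" already present; 0 new (none)
Total nodes = 4 + 3 + 10 + 6 + 0 + 3 + 6 + 4 + 5 + 1 + 2 + 1 + 2 + 2 + 2 + 3 + 0 = 54

54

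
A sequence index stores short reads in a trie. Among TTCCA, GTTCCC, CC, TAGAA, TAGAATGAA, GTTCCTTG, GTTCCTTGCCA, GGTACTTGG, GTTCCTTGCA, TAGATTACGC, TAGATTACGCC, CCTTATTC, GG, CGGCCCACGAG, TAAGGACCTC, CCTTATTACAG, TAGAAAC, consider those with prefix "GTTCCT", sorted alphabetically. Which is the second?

Words with prefix "GTTCCT", in lexicographic order: "GTTCCTTG", "GTTCCTTGCA", "GTTCCTTGCCA"
Position 2: GTTCCTTGCA

GTTCCTTGCA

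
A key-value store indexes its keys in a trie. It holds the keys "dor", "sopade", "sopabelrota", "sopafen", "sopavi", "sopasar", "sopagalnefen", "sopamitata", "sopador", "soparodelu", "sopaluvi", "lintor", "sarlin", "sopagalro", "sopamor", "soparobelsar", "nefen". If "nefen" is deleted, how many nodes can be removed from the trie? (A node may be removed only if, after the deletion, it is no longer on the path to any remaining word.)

5

Walk "nefen" from the leaf back toward the root, removing each node that no remaining word uses.
No other word shares any prefix with "nefen", so all 5 of its nodes go.
Nodes removed: 5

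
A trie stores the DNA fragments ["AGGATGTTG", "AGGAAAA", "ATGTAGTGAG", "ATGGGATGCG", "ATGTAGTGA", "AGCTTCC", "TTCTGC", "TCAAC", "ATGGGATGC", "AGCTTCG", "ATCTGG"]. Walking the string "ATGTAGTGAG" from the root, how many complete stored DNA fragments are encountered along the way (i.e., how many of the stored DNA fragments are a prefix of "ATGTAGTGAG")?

2

Walk "ATGTAGTGAG" from the root; an end-of-word marker is hit whenever a stored word is a prefix of "ATGTAGTGAG".
Prefixes of the query that are stored words: "ATGTAGTGA", "ATGTAGTGAG"
Count: 2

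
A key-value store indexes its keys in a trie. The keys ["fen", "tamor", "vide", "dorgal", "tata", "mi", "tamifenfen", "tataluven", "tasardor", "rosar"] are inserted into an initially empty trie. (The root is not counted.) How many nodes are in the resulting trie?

45

Count nodes per top-level branch (shared prefixes stored once):
  'd'-branch (dorgal): 6 nodes
  'f'-branch (fen): 3 nodes
  'm'-branch (mi): 2 nodes
  'r'-branch (rosar): 5 nodes
  't'-branch (tamifenfen, tamor, tasardor, tata, tataluven): 25 nodes
  'v'-branch (vide): 4 nodes
Sum: 45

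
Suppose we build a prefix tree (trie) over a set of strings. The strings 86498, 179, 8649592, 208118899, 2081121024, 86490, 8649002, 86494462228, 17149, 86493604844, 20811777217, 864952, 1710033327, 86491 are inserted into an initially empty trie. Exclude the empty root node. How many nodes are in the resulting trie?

60

Insert word by word; a character creates a node only if that edge doesn't already exist:
  "86498" → 5 new (8, 6, 4, 9, 8)
  "179" → 3 new (1, 7, 9)
  "8649592" → prefix "8649" already present; 3 new (5, 9, 2)
  "208118899" → 9 new (2, 0, 8, 1, 1, 8, 8, 9, 9)
  "2081121024" → prefix "20811" already present; 5 new (2, 1, 0, 2, 4)
  "86490" → prefix "8649" already present; 1 new (0)
  "8649002" → prefix "86490" already present; 2 new (0, 2)
  "86494462228" → prefix "8649" already present; 7 new (4, 4, 6, 2, 2, 2, 8)
  "17149" → prefix "17" already present; 3 new (1, 4, 9)
  "86493604844" → prefix "8649" already present; 7 new (3, 6, 0, 4, 8, 4, 4)
  "20811777217" → prefix "20811" already present; 6 new (7, 7, 7, 2, 1, 7)
  "864952" → prefix "86495" already present; 1 new (2)
  "1710033327" → prefix "171" already present; 7 new (0, 0, 3, 3, 3, 2, 7)
  "86491" → prefix "8649" already present; 1 new (1)
Total nodes = 5 + 3 + 3 + 9 + 5 + 1 + 2 + 7 + 3 + 7 + 6 + 1 + 7 + 1 = 60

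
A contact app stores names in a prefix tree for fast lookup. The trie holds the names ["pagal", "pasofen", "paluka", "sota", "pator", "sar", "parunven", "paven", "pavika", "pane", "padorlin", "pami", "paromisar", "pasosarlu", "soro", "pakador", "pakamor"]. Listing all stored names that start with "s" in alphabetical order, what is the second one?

soro

Filter for "s…" and sort: "sar", "soro", "sota"
Position 2: soro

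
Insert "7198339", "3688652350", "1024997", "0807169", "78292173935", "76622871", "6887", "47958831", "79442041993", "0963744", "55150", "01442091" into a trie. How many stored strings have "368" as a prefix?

Walk to "368"; the words in its subtree are exactly those with that prefix.
Matches: "3688652350"
Count: 1

1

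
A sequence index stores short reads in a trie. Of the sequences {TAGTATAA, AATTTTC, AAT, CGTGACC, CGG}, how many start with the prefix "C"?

2

Filter for entries beginning with "C":
Words under "C": CGG, CGTGACC
Count: 2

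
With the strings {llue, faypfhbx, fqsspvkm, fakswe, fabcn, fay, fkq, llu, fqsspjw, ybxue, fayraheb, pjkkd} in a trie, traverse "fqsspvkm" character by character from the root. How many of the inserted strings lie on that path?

Check each prefix of "fqsspvkm" against the stored set — each match is an end-marker on the path.
Prefixes of the query that are stored words: "fqsspvkm"
Count: 1

1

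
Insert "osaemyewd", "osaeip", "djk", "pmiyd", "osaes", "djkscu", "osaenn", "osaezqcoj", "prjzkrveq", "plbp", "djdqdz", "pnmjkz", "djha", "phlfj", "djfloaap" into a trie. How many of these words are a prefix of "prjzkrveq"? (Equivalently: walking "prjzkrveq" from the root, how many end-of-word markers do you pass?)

Traverse "prjzkrveq" character by character; count nodes along the way that are marked as word ends.
Prefixes of the query that are stored words: "prjzkrveq"
Count: 1

1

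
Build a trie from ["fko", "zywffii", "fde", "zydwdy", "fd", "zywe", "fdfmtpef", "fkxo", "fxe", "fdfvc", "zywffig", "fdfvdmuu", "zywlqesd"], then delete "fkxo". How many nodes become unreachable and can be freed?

2

After clearing the end-marker at "fkxo", prune upward until reaching a node still needed by another word.
The suffix "xo" (2 nodes) is used only by "fkxo"; the node for "fk" still has the child "o", so pruning stops there.
Nodes removed: 2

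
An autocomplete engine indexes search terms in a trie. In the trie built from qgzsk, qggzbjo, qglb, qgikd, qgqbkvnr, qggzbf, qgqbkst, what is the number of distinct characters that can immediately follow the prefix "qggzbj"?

1

Walk "qggzbj" from the root, arriving at one node.
Distinct next characters after "qggzbj": o.
That node has 1 child edge.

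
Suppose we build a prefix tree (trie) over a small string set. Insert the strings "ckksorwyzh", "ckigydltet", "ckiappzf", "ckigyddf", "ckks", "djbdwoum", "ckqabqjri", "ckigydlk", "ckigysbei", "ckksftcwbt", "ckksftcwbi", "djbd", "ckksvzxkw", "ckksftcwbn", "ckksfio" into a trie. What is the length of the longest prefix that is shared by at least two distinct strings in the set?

9

The deepest shared node is where two words last agree before diverging.
"ckksftcwbi" and "ckksftcwbn" agree on "ckksftcwb" (9 characters) before diverging; nothing deeper is shared.
Longest shared-prefix length: 9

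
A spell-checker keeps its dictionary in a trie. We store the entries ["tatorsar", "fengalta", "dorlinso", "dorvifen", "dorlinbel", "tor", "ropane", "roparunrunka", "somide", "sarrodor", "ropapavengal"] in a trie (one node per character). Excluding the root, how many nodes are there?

For each word, the new-node count is its length minus the longest prefix already in the trie:
  "tatorsar" → 8 new (t, a, t, o, r, s, a, r)
  "fengalta" → 8 new (f, e, n, g, a, l, t, a)
  "dorlinso" → 8 new (d, o, r, l, i, n, s, o)
  "dorvifen" → prefix "dor" already present; 5 new (v, i, f, e, n)
  "dorlinbel" → prefix "dorlin" already present; 3 new (b, e, l)
  "tor" → prefix "t" already present; 2 new (o, r)
  "ropane" → 6 new (r, o, p, a, n, e)
  "roparunrunka" → prefix "ropa" already present; 8 new (r, u, n, r, u, n, k, a)
  "somide" → 6 new (s, o, m, i, d, e)
  "sarrodor" → prefix "s" already present; 7 new (a, r, r, o, d, o, r)
  "ropapavengal" → prefix "ropa" already present; 8 new (p, a, v, e, n, g, a, l)
Total nodes = 8 + 8 + 8 + 5 + 3 + 2 + 6 + 8 + 6 + 7 + 8 = 69

69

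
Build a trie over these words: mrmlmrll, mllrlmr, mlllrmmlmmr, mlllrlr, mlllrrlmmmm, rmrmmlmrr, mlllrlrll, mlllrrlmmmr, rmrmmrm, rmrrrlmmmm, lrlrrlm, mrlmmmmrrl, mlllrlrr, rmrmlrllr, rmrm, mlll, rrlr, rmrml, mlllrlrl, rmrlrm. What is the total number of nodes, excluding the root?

78

Count nodes per top-level branch (shared prefixes stored once):
  'l'-branch (lrlrrlm): 7 nodes
  'm'-branch (mlll, mlllrlr, mlllrlrl, mlllrlrll, mlllrlrr, mlllrmmlmmr, mlllrrlmmmm, mlllrrlmmmr, mllrlmr, mrlmmmmrrl, mrmlmrll): 42 nodes
  'r'-branch (rmrlrm, rmrm, rmrml, rmrmlrllr, rmrmmlmrr, rmrmmrm, rmrrrlmmmm, rrlr): 29 nodes
Sum: 78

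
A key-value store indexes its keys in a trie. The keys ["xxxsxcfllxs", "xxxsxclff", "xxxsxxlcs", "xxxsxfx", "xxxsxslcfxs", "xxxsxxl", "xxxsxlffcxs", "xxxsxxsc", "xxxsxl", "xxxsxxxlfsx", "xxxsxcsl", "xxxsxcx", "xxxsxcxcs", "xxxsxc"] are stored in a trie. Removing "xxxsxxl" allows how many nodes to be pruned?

Walk "xxxsxxl" from the leaf back toward the root, removing each node that no remaining word uses.
Every node on "xxxsxxl" is still needed (e.g. by "xxxsxxlcs"), so nothing is freed.
Nodes removed: 0

0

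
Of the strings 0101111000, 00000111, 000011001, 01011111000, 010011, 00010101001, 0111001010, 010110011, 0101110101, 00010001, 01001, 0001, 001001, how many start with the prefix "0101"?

4

Walk to "0101"; the words in its subtree are exactly those with that prefix.
Matches: "010110011", "0101110101", "0101111000", "01011111000"
Count: 4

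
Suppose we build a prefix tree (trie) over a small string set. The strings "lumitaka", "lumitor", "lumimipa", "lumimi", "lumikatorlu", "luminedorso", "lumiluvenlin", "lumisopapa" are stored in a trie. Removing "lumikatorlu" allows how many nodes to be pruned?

7

A node on "lumikatorlu"'s path can go only if nothing else ends at it or branches off below it.
The suffix "katorlu" (7 nodes) is used only by "lumikatorlu"; the node for "lumi" still has the child "t", so pruning stops there.
Nodes removed: 7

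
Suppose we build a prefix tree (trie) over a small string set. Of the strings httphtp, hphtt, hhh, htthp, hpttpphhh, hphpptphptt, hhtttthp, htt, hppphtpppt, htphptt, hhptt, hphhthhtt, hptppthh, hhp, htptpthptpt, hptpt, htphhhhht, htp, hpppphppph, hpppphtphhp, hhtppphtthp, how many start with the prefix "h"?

Traverse to the node for "h", then collect every word in that subtree.
Matches: "hhh", "hhp", "hhptt", "hhtppphtthp", "hhtttthp", "hphhthhtt", "hphpptphptt", "hphtt", "hppphtpppt", "hpppphppph", "hpppphtphhp", "hptppthh", "hptpt", "hpttpphhh", "htp", "htphhhhht", "htphptt", "htptpthptpt", "htt", "htthp", "httphtp"
Count: 21

21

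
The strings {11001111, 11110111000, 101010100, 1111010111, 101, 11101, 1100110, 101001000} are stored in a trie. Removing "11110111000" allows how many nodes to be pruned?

5

After clearing the end-marker at "11110111000", prune upward until reaching a node still needed by another word.
The suffix "11000" (5 nodes) is used only by "11110111000"; the node for "111101" still has the child "0", so pruning stops there.
Nodes removed: 5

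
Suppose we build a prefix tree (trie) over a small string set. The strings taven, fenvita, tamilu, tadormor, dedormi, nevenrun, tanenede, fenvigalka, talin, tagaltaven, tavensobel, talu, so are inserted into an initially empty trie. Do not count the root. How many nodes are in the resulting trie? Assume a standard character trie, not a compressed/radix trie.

67

Trace insertions, counting only characters that open a new branch:
  "taven" → 5 new (t, a, v, e, n)
  "fenvita" → 7 new (f, e, n, v, i, t, a)
  "tamilu" → prefix "ta" already present; 4 new (m, i, l, u)
  "tadormor" → prefix "ta" already present; 6 new (d, o, r, m, o, r)
  "dedormi" → 7 new (d, e, d, o, r, m, i)
  "nevenrun" → 8 new (n, e, v, e, n, r, u, n)
  "tanenede" → prefix "ta" already present; 6 new (n, e, n, e, d, e)
  "fenvigalka" → prefix "fenvi" already present; 5 new (g, a, l, k, a)
  "talin" → prefix "ta" already present; 3 new (l, i, n)
  "tagaltaven" → prefix "ta" already present; 8 new (g, a, l, t, a, v, e, n)
  "tavensobel" → prefix "taven" already present; 5 new (s, o, b, e, l)
  "talu" → prefix "tal" already present; 1 new (u)
  "so" → 2 new (s, o)
Total nodes = 5 + 7 + 4 + 6 + 7 + 8 + 6 + 5 + 3 + 8 + 5 + 1 + 2 = 67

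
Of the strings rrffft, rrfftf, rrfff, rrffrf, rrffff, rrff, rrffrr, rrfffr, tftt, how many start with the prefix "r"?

Filter for entries beginning with "r":
Matches: "rrff", "rrfff", "rrffff", "rrfffr", "rrffft", "rrffrf", "rrffrr", "rrfftf"
Count: 8

8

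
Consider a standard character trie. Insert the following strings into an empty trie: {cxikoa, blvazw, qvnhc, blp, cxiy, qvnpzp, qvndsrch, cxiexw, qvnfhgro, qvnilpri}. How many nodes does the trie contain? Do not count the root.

40

For each word, the new-node count is its length minus the longest prefix already in the trie:
  "cxikoa" → 6 new (c, x, i, k, o, a)
  "blvazw" → 6 new (b, l, v, a, z, w)
  "qvnhc" → 5 new (q, v, n, h, c)
  "blp" → prefix "bl" already present; 1 new (p)
  "cxiy" → prefix "cxi" already present; 1 new (y)
  "qvnpzp" → prefix "qvn" already present; 3 new (p, z, p)
  "qvndsrch" → prefix "qvn" already present; 5 new (d, s, r, c, h)
  "cxiexw" → prefix "cxi" already present; 3 new (e, x, w)
  "qvnfhgro" → prefix "qvn" already present; 5 new (f, h, g, r, o)
  "qvnilpri" → prefix "qvn" already present; 5 new (i, l, p, r, i)
Total nodes = 6 + 6 + 5 + 1 + 1 + 3 + 5 + 3 + 5 + 5 = 40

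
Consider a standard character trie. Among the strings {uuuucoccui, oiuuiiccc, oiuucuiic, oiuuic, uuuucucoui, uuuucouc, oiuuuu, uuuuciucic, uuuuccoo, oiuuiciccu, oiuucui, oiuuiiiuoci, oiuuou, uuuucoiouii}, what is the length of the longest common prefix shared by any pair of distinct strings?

7

Look for the deepest trie node that still has at least two words in its subtree.
"oiuucui" and "oiuucuiic" agree on "oiuucui" (7 characters) before diverging; nothing deeper is shared.
Longest shared-prefix length: 7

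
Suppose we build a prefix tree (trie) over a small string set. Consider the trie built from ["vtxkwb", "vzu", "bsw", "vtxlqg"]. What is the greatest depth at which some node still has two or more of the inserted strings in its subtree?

Equivalently: take the maximum, over all pairs, of their longest common prefix length.
e.g. "vtxkwb" and "vtxlqg" share the prefix "vtx" of length 3; no pair shares a longer one.
Longest shared-prefix length: 3

3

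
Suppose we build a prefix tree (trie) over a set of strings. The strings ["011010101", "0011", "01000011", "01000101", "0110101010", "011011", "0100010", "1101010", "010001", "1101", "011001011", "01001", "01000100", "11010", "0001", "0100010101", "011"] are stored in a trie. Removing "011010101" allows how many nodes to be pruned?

0

A node on "011010101"'s path can go only if nothing else ends at it or branches off below it.
Every node on "011010101" is still needed (e.g. by "0110101010"), so nothing is freed.
Nodes removed: 0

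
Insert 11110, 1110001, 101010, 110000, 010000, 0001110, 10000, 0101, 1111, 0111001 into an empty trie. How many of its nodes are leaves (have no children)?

9

A leaf is a node with no children — equivalently, the end of a word that is not a proper prefix of any other stored word.
Those words: "0001110", "010000", "0101", "0111001", "10000", "101010", "110000", "1110001", "11110"
Leaf count: 9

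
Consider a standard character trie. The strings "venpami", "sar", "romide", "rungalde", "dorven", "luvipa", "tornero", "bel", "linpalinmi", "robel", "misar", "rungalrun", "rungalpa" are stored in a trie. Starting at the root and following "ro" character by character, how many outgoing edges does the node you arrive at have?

Walk "ro" from the root, arriving at one node.
Characters that immediately follow "ro" among the stored strings: {b, m}.
That node has 2 child edges.

2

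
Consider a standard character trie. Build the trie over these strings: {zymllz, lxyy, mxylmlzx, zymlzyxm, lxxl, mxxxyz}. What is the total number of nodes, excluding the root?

28

Insert word by word; a character creates a node only if that edge doesn't already exist:
  "zymllz" → 6 new (z, y, m, l, l, z)
  "lxyy" → 4 new (l, x, y, y)
  "mxylmlzx" → 8 new (m, x, y, l, m, l, z, x)
  "zymlzyxm" → prefix "zyml" already present; 4 new (z, y, x, m)
  "lxxl" → prefix "lx" already present; 2 new (x, l)
  "mxxxyz" → prefix "mx" already present; 4 new (x, x, y, z)
Total nodes = 6 + 4 + 8 + 4 + 2 + 4 = 28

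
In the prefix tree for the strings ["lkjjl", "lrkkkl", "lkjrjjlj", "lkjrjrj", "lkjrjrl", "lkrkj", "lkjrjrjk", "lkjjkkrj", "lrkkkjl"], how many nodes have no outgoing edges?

A leaf is a node with no children — equivalently, the end of a word that is not a proper prefix of any other stored word.
Those words: "lkjjkkrj", "lkjjl", "lkjrjjlj", "lkjrjrjk", "lkjrjrl", "lkrkj", "lrkkkjl", "lrkkkl"
Leaf count: 8

8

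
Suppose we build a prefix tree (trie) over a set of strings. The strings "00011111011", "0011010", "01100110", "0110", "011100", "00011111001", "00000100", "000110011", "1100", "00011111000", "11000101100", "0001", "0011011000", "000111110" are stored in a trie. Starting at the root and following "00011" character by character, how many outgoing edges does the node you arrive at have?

2

Follow the path "00011" to its node, then look at its outgoing edges.
Characters that immediately follow "00011" among the stored strings: {0, 1}.
That node has 2 child edges.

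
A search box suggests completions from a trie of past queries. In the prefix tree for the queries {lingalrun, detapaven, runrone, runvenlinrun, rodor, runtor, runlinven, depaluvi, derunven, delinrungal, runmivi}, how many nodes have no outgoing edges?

11

A leaf is a node with no children — equivalently, the end of a word that is not a proper prefix of any other stored word.
Those words: "delinrungal", "depaluvi", "derunven", "detapaven", "lingalrun", "rodor", "runlinven", "runmivi", "runrone", "runtor", "runvenlinrun"
Leaf count: 11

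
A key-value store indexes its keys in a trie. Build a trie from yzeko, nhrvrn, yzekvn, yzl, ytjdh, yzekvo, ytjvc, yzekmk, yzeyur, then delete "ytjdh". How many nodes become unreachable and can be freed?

After clearing the end-marker at "ytjdh", prune upward until reaching a node still needed by another word.
The suffix "dh" (2 nodes) is used only by "ytjdh"; the node for "ytj" still has the child "v", so pruning stops there.
Nodes removed: 2

2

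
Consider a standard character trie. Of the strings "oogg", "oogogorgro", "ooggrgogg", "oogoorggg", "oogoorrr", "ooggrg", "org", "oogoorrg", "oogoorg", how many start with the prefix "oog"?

8

Traverse to the node for "oog", then collect every word in that subtree.
Words under "oog": oogg, ooggrg, ooggrgogg, oogogorgro, oogoorg, oogoorggg, oogoorrg, oogoorrr
Count: 8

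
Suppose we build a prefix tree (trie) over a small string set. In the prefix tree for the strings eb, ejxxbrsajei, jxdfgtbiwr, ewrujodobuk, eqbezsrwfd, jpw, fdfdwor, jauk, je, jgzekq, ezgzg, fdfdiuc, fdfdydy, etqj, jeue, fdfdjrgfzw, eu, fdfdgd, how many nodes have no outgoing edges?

17

Leaves are exactly the stored words that no other stored word extends.
Those words: "eb", "ejxxbrsajei", "eqbezsrwfd", "etqj", "eu", "ewrujodobuk", "ezgzg", "fdfdgd", "fdfdiuc", "fdfdjrgfzw", "fdfdwor", "fdfdydy", "jauk", "jeue", "jgzekq", "jpw", "jxdfgtbiwr"
Leaf count: 17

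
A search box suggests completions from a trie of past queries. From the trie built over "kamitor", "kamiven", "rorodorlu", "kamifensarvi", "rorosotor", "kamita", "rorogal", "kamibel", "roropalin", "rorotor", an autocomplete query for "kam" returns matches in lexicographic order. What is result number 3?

kamita

DFS of the "kam" subtree visits, in order: "kamibel", "kamifensarvi", "kamita", "kamitor", "kamiven"
Position 3: kamita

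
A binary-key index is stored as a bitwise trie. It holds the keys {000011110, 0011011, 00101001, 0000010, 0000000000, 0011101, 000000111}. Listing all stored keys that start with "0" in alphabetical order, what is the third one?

0000010

Words with prefix "0", in lexicographic order: "0000000000", "000000111", "0000010", "000011110", "00101001", "0011011", "0011101"
Position 3: 0000010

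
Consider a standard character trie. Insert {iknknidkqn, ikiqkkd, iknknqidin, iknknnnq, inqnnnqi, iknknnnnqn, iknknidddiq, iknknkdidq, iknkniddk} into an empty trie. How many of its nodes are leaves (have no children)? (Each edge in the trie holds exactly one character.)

9

Leaves are exactly the stored words that no other stored word extends.
Those words: "ikiqkkd", "iknknidddiq", "iknkniddk", "iknknidkqn", "iknknkdidq", "iknknnnnqn", "iknknnnq", "iknknqidin", "inqnnnqi"
Leaf count: 9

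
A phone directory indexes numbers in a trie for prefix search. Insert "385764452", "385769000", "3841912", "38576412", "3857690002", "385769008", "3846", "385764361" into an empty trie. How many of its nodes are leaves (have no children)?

Leaves are exactly the stored words that no other stored word extends.
Those words: "3841912", "3846", "38576412", "385764361", "385764452", "3857690002", "385769008"
Leaf count: 7

7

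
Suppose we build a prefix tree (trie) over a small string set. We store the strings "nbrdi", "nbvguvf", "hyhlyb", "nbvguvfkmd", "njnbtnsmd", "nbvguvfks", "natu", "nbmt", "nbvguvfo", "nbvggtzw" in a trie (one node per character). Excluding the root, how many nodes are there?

38

Trace insertions, counting only characters that open a new branch:
  "nbrdi" → 5 new (n, b, r, d, i)
  "nbvguvf" → prefix "nb" already present; 5 new (v, g, u, v, f)
  "hyhlyb" → 6 new (h, y, h, l, y, b)
  "nbvguvfkmd" → prefix "nbvguvf" already present; 3 new (k, m, d)
  "njnbtnsmd" → prefix "n" already present; 8 new (j, n, b, t, n, s, m, d)
  "nbvguvfks" → prefix "nbvguvfk" already present; 1 new (s)
  "natu" → prefix "n" already present; 3 new (a, t, u)
  "nbmt" → prefix "nb" already present; 2 new (m, t)
  "nbvguvfo" → prefix "nbvguvf" already present; 1 new (o)
  "nbvggtzw" → prefix "nbvg" already present; 4 new (g, t, z, w)
Total nodes = 5 + 5 + 6 + 3 + 8 + 1 + 3 + 2 + 1 + 4 = 38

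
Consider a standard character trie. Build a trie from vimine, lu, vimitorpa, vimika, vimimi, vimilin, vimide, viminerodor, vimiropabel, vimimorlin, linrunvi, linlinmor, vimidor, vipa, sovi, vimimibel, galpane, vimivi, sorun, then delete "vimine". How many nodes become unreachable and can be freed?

Walk "vimine" from the leaf back toward the root, removing each node that no remaining word uses.
Every node on "vimine" is still needed (e.g. by "viminerodor"), so nothing is freed.
Nodes removed: 0

0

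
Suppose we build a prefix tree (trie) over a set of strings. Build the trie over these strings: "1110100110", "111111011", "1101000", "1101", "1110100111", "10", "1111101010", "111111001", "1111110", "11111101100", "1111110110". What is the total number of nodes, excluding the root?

Trie structure (* marks end of a word):
(root)
└─ 1
   ├─ 0 *
   └─ 1
      ├─ 0
      │  └─ 1 *
      │     └─ 0
      │        └─ 0
      │           └─ 0 *
      └─ 1
         ├─ 0
         │  └─ 1
         │     └─ 0
         │        └─ 0
         │           └─ 1
         │              └─ 1
         │                 ├─ 0 *
         │                 └─ 1 *
         └─ 1
            └─ 1
               ├─ 0
               │  └─ 1
               │     └─ 0
               │        └─ 1
               │           └─ 0 *
               └─ 1
                  └─ 0 *
                     ├─ 0
                     │  └─ 1 *
                     └─ 1
                        └─ 1 *
                           └─ 0 *
                              └─ 0 *
Counting every labelled node above: 32.

32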